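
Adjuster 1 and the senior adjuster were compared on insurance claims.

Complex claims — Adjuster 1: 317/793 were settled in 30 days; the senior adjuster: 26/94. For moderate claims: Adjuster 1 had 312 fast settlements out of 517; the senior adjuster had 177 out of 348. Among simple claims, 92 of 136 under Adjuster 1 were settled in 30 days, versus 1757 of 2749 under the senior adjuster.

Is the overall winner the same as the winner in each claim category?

Complex: Adjuster 1 317/793 = 40.0%, the senior adjuster 26/94 = 27.7% → Adjuster 1
Moderate: Adjuster 1 312/517 = 60.3%, the senior adjuster 177/348 = 50.9% → Adjuster 1
Simple: Adjuster 1 92/136 = 67.6%, the senior adjuster 1757/2749 = 63.9% → Adjuster 1
Overall: Adjuster 1 721/1446 = 49.9%, the senior adjuster 1960/3191 = 61.4% → the senior adjuster
Adjuster 1 wins each claim group but the senior adjuster wins overall — the comparison reverses. Adjuster 1's claims skew toward complex, which has a lower base rate.

No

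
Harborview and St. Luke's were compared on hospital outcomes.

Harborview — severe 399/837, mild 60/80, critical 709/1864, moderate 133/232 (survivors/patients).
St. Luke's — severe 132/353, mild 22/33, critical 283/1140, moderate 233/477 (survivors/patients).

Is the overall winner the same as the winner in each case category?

Severe: Harborview 399/837 = 47.7%, St. Luke's 132/353 = 37.4% → Harborview
Mild: Harborview 60/80 = 75.0%, St. Luke's 22/33 = 66.7% → Harborview
Critical: Harborview 709/1864 = 38.0%, St. Luke's 283/1140 = 24.8% → Harborview
Moderate: Harborview 133/232 = 57.3%, St. Luke's 233/477 = 48.8% → Harborview
Overall: Harborview 1301/3013 = 43.2%, St. Luke's 670/2003 = 33.4% → Harborview
Harborview wins overall and in every case group — no reversal.

Yes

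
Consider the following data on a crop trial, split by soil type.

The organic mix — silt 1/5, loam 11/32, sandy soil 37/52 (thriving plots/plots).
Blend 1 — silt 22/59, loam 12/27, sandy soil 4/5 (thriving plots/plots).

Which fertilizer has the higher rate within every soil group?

Blend 1

Silt: the organic mix 1/5 = 20.0%, Blend 1 22/59 = 37.3% → Blend 1
Loam: the organic mix 11/32 = 34.4%, Blend 1 12/27 = 44.4% → Blend 1
Sandy soil: the organic mix 37/52 = 71.2%, Blend 1 4/5 = 80.0% → Blend 1
Blend 1 has the higher rate in all 3 groups.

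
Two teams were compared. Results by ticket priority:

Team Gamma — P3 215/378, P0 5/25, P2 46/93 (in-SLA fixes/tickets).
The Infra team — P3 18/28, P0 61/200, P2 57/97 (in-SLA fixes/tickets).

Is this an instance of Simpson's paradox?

P3: Team Gamma 215/378 = 56.9%, the Infra team 18/28 = 64.3% → the Infra team
P0: Team Gamma 5/25 = 20.0%, the Infra team 61/200 = 30.5% → the Infra team
P2: Team Gamma 46/93 = 49.5%, the Infra team 57/97 = 58.8% → the Infra team
Overall: Team Gamma 266/496 = 53.6%, the Infra team 136/325 = 41.8% → Team Gamma
The Infra team wins each ticket group but Team Gamma wins overall — the comparison reverses. The Infra team's tickets skew toward P0, which has a lower base rate.

Yes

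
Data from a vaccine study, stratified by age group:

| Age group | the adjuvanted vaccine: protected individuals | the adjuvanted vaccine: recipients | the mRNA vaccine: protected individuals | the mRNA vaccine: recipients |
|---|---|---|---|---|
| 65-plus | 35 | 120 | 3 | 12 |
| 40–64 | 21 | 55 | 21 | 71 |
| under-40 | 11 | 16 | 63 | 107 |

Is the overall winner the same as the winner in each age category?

65-plus: the adjuvanted vaccine 35/120 = 29.2%, the mRNA vaccine 3/12 = 25.0% → the adjuvanted vaccine
40–64: the adjuvanted vaccine 21/55 = 38.2%, the mRNA vaccine 21/71 = 29.6% → the adjuvanted vaccine
Under-40: the adjuvanted vaccine 11/16 = 68.8%, the mRNA vaccine 63/107 = 58.9% → the adjuvanted vaccine
Overall: the adjuvanted vaccine 67/191 = 35.1%, the mRNA vaccine 87/190 = 45.8% → the mRNA vaccine
The adjuvanted vaccine wins each age group but the mRNA vaccine wins overall — the comparison reverses. The adjuvanted vaccine's recipients skew toward 65-plus, which has a lower base rate.

No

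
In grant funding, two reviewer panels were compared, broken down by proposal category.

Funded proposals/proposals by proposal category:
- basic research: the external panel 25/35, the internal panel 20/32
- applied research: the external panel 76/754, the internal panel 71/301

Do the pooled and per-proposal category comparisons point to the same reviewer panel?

No

Basic research: the external panel 25/35 = 71.4%, the internal panel 20/32 = 62.5% → the external panel
Applied research: the external panel 76/754 = 10.1%, the internal panel 71/301 = 23.6% → the internal panel
Overall: the external panel 101/789 = 12.8%, the internal panel 91/333 = 27.3% → the internal panel
Neither sweeps: the external panel wins 1 of 2 groups, the internal panel wins 1. The internal panel wins overall but not every group — no Simpson reversal.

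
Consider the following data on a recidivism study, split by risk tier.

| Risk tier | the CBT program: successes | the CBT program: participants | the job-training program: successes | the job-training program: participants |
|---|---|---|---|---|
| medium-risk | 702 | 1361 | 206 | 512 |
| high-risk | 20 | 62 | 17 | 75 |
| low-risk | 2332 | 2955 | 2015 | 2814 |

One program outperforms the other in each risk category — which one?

the CBT program

Medium-risk: the CBT program 702/1361 = 51.6%, the job-training program 206/512 = 40.2% → the CBT program
High-risk: the CBT program 20/62 = 32.3%, the job-training program 17/75 = 22.7% → the CBT program
Low-risk: the CBT program 2332/2955 = 78.9%, the job-training program 2015/2814 = 71.6% → the CBT program
The CBT program has the higher rate in all 3 groups.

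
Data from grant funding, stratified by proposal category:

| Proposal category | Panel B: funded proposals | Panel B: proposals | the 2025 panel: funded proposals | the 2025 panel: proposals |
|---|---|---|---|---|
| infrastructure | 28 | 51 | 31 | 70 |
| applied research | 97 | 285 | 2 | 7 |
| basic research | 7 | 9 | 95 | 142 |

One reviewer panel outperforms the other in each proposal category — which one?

Infrastructure: Panel B 28/51 = 54.9%, the 2025 panel 31/70 = 44.3% → Panel B
Applied research: Panel B 97/285 = 34.0%, the 2025 panel 2/7 = 28.6% → Panel B
Basic research: Panel B 7/9 = 77.8%, the 2025 panel 95/142 = 66.9% → Panel B
Panel B has the higher rate in all 3 groups.

Panel B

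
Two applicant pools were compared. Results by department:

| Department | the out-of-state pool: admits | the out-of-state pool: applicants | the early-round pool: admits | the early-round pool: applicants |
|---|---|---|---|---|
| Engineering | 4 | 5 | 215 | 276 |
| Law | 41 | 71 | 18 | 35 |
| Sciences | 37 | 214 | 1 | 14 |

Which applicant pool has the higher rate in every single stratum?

the out-of-state pool

Engineering: the out-of-state pool 4/5 = 80.0%, the early-round pool 215/276 = 77.9% → the out-of-state pool
Law: the out-of-state pool 41/71 = 57.7%, the early-round pool 18/35 = 51.4% → the out-of-state pool
Sciences: the out-of-state pool 37/214 = 17.3%, the early-round pool 1/14 = 7.1% → the out-of-state pool
The out-of-state pool has the higher rate in all 3 groups.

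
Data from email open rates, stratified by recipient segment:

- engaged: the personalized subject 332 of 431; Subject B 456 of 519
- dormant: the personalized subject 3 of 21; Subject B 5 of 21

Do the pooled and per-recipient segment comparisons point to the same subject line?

Engaged: the personalized subject 332/431 = 77.0%, Subject B 456/519 = 87.9% → Subject B
Dormant: the personalized subject 3/21 = 14.3%, Subject B 5/21 = 23.8% → Subject B
Overall: the personalized subject 335/452 = 74.1%, Subject B 461/540 = 85.4% → Subject B
Subject B wins overall and in every recipient group — no reversal.

Yes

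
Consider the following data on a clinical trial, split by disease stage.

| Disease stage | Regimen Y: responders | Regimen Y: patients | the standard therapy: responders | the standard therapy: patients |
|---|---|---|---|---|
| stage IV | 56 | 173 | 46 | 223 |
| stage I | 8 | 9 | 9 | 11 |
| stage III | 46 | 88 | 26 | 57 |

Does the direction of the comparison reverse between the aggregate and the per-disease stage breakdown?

Stage IV: Regimen Y 56/173 = 32.4%, the standard therapy 46/223 = 20.6% → Regimen Y
Stage I: Regimen Y 8/9 = 88.9%, the standard therapy 9/11 = 81.8% → Regimen Y
Stage III: Regimen Y 46/88 = 52.3%, the standard therapy 26/57 = 45.6% → Regimen Y
Overall: Regimen Y 110/270 = 40.7%, the standard therapy 81/291 = 27.8% → Regimen Y
Regimen Y wins overall and in every disease group — no reversal.

No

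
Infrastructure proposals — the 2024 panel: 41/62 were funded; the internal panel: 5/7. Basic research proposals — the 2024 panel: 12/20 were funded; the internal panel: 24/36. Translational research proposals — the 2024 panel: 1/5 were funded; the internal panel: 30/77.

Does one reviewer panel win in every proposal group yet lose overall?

Yes

Infrastructure: the 2024 panel 41/62 = 66.1%, the internal panel 5/7 = 71.4% → the internal panel
Basic research: the 2024 panel 12/20 = 60.0%, the internal panel 24/36 = 66.7% → the internal panel
Translational research: the 2024 panel 1/5 = 20.0%, the internal panel 30/77 = 39.0% → the internal panel
Overall: the 2024 panel 54/87 = 62.1%, the internal panel 59/120 = 49.2% → the 2024 panel
The internal panel wins each proposal group but the 2024 panel wins overall — the comparison reverses. The internal panel's proposals skew toward translational research, which has a lower base rate.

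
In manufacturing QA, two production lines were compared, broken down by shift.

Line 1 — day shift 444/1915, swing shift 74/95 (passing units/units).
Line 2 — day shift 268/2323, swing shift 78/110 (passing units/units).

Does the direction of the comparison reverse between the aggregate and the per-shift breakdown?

No

Day shift: Line 1 444/1915 = 23.2%, Line 2 268/2323 = 11.5% → Line 1
Swing shift: Line 1 74/95 = 77.9%, Line 2 78/110 = 70.9% → Line 1
Overall: Line 1 518/2010 = 25.8%, Line 2 346/2433 = 14.2% → Line 1
Line 1 wins overall and in every shift group — no reversal.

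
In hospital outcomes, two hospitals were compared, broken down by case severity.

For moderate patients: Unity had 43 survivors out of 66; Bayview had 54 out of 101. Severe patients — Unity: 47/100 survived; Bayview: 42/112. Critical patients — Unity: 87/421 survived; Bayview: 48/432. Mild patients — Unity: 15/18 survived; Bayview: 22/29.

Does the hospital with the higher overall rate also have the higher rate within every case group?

Yes

Moderate: Unity 43/66 = 65.2%, Bayview 54/101 = 53.5% → Unity
Severe: Unity 47/100 = 47.0%, Bayview 42/112 = 37.5% → Unity
Critical: Unity 87/421 = 20.7%, Bayview 48/432 = 11.1% → Unity
Mild: Unity 15/18 = 83.3%, Bayview 22/29 = 75.9% → Unity
Overall: Unity 192/605 = 31.7%, Bayview 166/674 = 24.6% → Unity
Unity wins overall and in every case group — no reversal.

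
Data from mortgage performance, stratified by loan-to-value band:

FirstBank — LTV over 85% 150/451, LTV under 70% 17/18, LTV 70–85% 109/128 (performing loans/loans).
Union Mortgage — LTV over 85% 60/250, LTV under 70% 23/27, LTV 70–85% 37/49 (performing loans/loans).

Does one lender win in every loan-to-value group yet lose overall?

LTV over 85%: FirstBank 150/451 = 33.3%, Union Mortgage 60/250 = 24.0% → FirstBank
LTV under 70%: FirstBank 17/18 = 94.4%, Union Mortgage 23/27 = 85.2% → FirstBank
LTV 70–85%: FirstBank 109/128 = 85.2%, Union Mortgage 37/49 = 75.5% → FirstBank
Overall: FirstBank 276/597 = 46.2%, Union Mortgage 120/326 = 36.8% → FirstBank
FirstBank wins overall and in every loan-to-value group — no reversal.

No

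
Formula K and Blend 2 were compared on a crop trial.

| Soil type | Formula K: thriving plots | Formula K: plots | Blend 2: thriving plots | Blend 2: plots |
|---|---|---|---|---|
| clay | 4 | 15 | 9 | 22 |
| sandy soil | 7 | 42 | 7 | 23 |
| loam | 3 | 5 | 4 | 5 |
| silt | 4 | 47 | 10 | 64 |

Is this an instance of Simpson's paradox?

No

Clay: Formula K 4/15 = 26.7%, Blend 2 9/22 = 40.9% → Blend 2
Sandy soil: Formula K 7/42 = 16.7%, Blend 2 7/23 = 30.4% → Blend 2
Loam: Formula K 3/5 = 60.0%, Blend 2 4/5 = 80.0% → Blend 2
Silt: Formula K 4/47 = 8.5%, Blend 2 10/64 = 15.6% → Blend 2
Overall: Formula K 18/109 = 16.5%, Blend 2 30/114 = 26.3% → Blend 2
Blend 2 wins overall and in every soil group — no reversal.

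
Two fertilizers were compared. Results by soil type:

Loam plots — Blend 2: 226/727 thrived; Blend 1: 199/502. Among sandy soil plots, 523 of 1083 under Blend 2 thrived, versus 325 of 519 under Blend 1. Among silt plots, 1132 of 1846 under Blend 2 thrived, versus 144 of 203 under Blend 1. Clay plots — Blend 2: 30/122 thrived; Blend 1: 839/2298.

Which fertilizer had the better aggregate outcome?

Blend 2

Loam: Blend 2 226/727 = 31.1%, Blend 1 199/502 = 39.6% → Blend 1
Sandy soil: Blend 2 523/1083 = 48.3%, Blend 1 325/519 = 62.6% → Blend 1
Silt: Blend 2 1132/1846 = 61.3%, Blend 1 144/203 = 70.9% → Blend 1
Clay: Blend 2 30/122 = 24.6%, Blend 1 839/2298 = 36.5% → Blend 1
Overall: Blend 2 1911/3778 = 50.6%, Blend 1 1507/3522 = 42.8% → Blend 2
(Blend 1 wins every soil group but Blend 2 wins overall — Blend 1's plots skew toward the low-rate clay group.)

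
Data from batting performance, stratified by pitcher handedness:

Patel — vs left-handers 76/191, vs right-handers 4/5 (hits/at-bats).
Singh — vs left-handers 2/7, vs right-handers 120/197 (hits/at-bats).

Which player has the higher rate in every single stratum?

Vs left-handers: Patel 76/191 = 39.8%, Singh 2/7 = 28.6% → Patel
Vs right-handers: Patel 4/5 = 80.0%, Singh 120/197 = 60.9% → Patel
Patel has the higher rate in both groups.

Patel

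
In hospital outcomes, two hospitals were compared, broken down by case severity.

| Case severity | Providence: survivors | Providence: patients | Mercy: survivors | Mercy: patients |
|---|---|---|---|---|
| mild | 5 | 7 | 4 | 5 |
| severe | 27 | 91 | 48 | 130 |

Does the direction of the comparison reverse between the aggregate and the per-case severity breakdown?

Mild: Providence 5/7 = 71.4%, Mercy 4/5 = 80.0% → Mercy
Severe: Providence 27/91 = 29.7%, Mercy 48/130 = 36.9% → Mercy
Overall: Providence 32/98 = 32.7%, Mercy 52/135 = 38.5% → Mercy
Mercy wins overall and in every case group — no reversal.

No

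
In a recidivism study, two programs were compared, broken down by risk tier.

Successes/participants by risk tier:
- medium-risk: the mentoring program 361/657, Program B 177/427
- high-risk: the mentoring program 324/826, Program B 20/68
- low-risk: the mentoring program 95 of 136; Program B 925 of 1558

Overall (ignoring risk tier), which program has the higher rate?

Medium-risk: the mentoring program 361/657 = 54.9%, Program B 177/427 = 41.5% → the mentoring program
High-risk: the mentoring program 324/826 = 39.2%, Program B 20/68 = 29.4% → the mentoring program
Low-risk: the mentoring program 95/136 = 69.9%, Program B 925/1558 = 59.4% → the mentoring program
Overall: the mentoring program 780/1619 = 48.2%, Program B 1122/2053 = 54.7% → Program B
(The mentoring program wins every risk group but Program B wins overall — the mentoring program's participants skew toward the low-rate high-risk group.)

Program B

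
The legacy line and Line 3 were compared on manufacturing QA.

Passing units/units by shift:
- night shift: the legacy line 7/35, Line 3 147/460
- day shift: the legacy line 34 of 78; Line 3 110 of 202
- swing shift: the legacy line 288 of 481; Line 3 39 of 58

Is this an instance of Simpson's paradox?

Yes

Night shift: the legacy line 7/35 = 20.0%, Line 3 147/460 = 32.0% → Line 3
Day shift: the legacy line 34/78 = 43.6%, Line 3 110/202 = 54.5% → Line 3
Swing shift: the legacy line 288/481 = 59.9%, Line 3 39/58 = 67.2% → Line 3
Overall: the legacy line 329/594 = 55.4%, Line 3 296/720 = 41.1% → the legacy line
Line 3 wins each shift group but the legacy line wins overall — the comparison reverses. Line 3's units skew toward night shift, which has a lower base rate.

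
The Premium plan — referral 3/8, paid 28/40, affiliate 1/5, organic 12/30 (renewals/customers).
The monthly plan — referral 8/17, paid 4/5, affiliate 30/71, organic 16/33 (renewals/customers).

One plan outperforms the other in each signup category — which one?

Referral: the Premium plan 3/8 = 37.5%, the monthly plan 8/17 = 47.1% → the monthly plan
Paid: the Premium plan 28/40 = 70.0%, the monthly plan 4/5 = 80.0% → the monthly plan
Affiliate: the Premium plan 1/5 = 20.0%, the monthly plan 30/71 = 42.3% → the monthly plan
Organic: the Premium plan 12/30 = 40.0%, the monthly plan 16/33 = 48.5% → the monthly plan
The monthly plan has the higher rate in all 4 groups.

the monthly plan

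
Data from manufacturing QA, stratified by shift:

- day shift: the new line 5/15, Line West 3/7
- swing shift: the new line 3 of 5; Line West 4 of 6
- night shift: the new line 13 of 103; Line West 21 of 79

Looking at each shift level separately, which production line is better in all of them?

Line West

Day shift: the new line 5/15 = 33.3%, Line West 3/7 = 42.9% → Line West
Swing shift: the new line 3/5 = 60.0%, Line West 4/6 = 66.7% → Line West
Night shift: the new line 13/103 = 12.6%, Line West 21/79 = 26.6% → Line West
Line West has the higher rate in all 3 groups.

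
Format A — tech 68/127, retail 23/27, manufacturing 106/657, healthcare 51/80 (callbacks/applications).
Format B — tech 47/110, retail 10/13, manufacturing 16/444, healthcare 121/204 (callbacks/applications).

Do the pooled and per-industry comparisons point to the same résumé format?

Yes

Tech: Format A 68/127 = 53.5%, Format B 47/110 = 42.7% → Format A
Retail: Format A 23/27 = 85.2%, Format B 10/13 = 76.9% → Format A
Manufacturing: Format A 106/657 = 16.1%, Format B 16/444 = 3.6% → Format A
Healthcare: Format A 51/80 = 63.8%, Format B 121/204 = 59.3% → Format A
Overall: Format A 248/891 = 27.8%, Format B 194/771 = 25.2% → Format A
Format A wins overall and in every industry group — no reversal.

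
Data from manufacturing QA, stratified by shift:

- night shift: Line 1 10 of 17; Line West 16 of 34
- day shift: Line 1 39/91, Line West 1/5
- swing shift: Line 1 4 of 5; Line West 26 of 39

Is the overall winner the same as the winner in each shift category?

Night shift: Line 1 10/17 = 58.8%, Line West 16/34 = 47.1% → Line 1
Day shift: Line 1 39/91 = 42.9%, Line West 1/5 = 20.0% → Line 1
Swing shift: Line 1 4/5 = 80.0%, Line West 26/39 = 66.7% → Line 1
Overall: Line 1 53/113 = 46.9%, Line West 43/78 = 55.1% → Line West
Line 1 wins each shift group but Line West wins overall — the comparison reverses. Line 1's units skew toward day shift, which has a lower base rate.

No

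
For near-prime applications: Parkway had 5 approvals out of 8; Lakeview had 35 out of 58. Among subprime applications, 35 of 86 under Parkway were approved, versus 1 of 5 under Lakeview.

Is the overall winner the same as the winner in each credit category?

Near-prime: Parkway 5/8 = 62.5%, Lakeview 35/58 = 60.3% → Parkway
Subprime: Parkway 35/86 = 40.7%, Lakeview 1/5 = 20.0% → Parkway
Overall: Parkway 40/94 = 42.6%, Lakeview 36/63 = 57.1% → Lakeview
Parkway wins each credit group but Lakeview wins overall — the comparison reverses. Parkway's applications skew toward subprime, which has a lower base rate.

No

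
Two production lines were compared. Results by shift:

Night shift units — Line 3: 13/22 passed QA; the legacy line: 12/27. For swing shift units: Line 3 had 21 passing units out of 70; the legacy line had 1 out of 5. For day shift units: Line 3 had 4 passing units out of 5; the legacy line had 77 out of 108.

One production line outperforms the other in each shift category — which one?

Line 3

Night shift: Line 3 13/22 = 59.1%, the legacy line 12/27 = 44.4% → Line 3
Swing shift: Line 3 21/70 = 30.0%, the legacy line 1/5 = 20.0% → Line 3
Day shift: Line 3 4/5 = 80.0%, the legacy line 77/108 = 71.3% → Line 3
Line 3 has the higher rate in all 3 groups.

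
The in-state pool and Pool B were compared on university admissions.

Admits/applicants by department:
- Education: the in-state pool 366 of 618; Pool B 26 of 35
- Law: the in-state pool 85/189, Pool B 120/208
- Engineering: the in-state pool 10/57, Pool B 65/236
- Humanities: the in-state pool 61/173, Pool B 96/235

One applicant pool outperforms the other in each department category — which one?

Pool B

Education: the in-state pool 366/618 = 59.2%, Pool B 26/35 = 74.3% → Pool B
Law: the in-state pool 85/189 = 45.0%, Pool B 120/208 = 57.7% → Pool B
Engineering: the in-state pool 10/57 = 17.5%, Pool B 65/236 = 27.5% → Pool B
Humanities: the in-state pool 61/173 = 35.3%, Pool B 96/235 = 40.9% → Pool B
Pool B has the higher rate in all 4 groups.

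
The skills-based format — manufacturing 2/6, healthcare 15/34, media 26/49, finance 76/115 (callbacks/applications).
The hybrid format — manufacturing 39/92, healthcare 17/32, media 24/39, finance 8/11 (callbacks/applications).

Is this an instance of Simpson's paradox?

Manufacturing: the skills-based format 2/6 = 33.3%, the hybrid format 39/92 = 42.4% → the hybrid format
Healthcare: the skills-based format 15/34 = 44.1%, the hybrid format 17/32 = 53.1% → the hybrid format
Media: the skills-based format 26/49 = 53.1%, the hybrid format 24/39 = 61.5% → the hybrid format
Finance: the skills-based format 76/115 = 66.1%, the hybrid format 8/11 = 72.7% → the hybrid format
Overall: the skills-based format 119/204 = 58.3%, the hybrid format 88/174 = 50.6% → the skills-based format
The hybrid format wins each industry group but the skills-based format wins overall — the comparison reverses. The hybrid format's applications skew toward manufacturing, which has a lower base rate.

Yes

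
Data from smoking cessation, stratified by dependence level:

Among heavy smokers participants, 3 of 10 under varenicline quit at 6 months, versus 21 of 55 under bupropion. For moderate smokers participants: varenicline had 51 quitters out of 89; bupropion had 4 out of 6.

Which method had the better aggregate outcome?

Heavy smokers: varenicline 3/10 = 30.0%, bupropion 21/55 = 38.2% → bupropion
Moderate smokers: varenicline 51/89 = 57.3%, bupropion 4/6 = 66.7% → bupropion
Overall: varenicline 54/99 = 54.5%, bupropion 25/61 = 41.0% → varenicline
(Bupropion wins every dependence group but varenicline wins overall — bupropion's participants skew toward the low-rate heavy smokers group.)

varenicline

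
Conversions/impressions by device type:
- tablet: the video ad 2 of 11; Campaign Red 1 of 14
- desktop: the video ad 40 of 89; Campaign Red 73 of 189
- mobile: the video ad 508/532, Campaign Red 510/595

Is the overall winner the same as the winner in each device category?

Tablet: the video ad 2/11 = 18.2%, Campaign Red 1/14 = 7.1% → the video ad
Desktop: the video ad 40/89 = 44.9%, Campaign Red 73/189 = 38.6% → the video ad
Mobile: the video ad 508/532 = 95.5%, Campaign Red 510/595 = 85.7% → the video ad
Overall: the video ad 550/632 = 87.0%, Campaign Red 584/798 = 73.2% → the video ad
The video ad wins overall and in every device group — no reversal.

Yes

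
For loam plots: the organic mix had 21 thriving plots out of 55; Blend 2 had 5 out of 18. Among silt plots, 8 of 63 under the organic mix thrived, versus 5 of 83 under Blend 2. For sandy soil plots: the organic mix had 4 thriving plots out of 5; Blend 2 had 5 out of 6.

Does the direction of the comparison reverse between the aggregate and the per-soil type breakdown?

Loam: the organic mix 21/55 = 38.2%, Blend 2 5/18 = 27.8% → the organic mix
Silt: the organic mix 8/63 = 12.7%, Blend 2 5/83 = 6.0% → the organic mix
Sandy soil: the organic mix 4/5 = 80.0%, Blend 2 5/6 = 83.3% → Blend 2
Overall: the organic mix 33/123 = 26.8%, Blend 2 15/107 = 14.0% → the organic mix
Neither sweeps: the organic mix wins 2 of 3 groups, Blend 2 wins 1. The organic mix wins overall but not every group — no Simpson reversal.

No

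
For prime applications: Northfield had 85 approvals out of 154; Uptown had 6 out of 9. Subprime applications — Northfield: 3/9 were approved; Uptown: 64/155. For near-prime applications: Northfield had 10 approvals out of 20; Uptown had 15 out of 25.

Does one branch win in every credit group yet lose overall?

Yes

Prime: Northfield 85/154 = 55.2%, Uptown 6/9 = 66.7% → Uptown
Subprime: Northfield 3/9 = 33.3%, Uptown 64/155 = 41.3% → Uptown
Near-prime: Northfield 10/20 = 50.0%, Uptown 15/25 = 60.0% → Uptown
Overall: Northfield 98/183 = 53.6%, Uptown 85/189 = 45.0% → Northfield
Uptown wins each credit group but Northfield wins overall — the comparison reverses. Uptown's applications skew toward subprime, which has a lower base rate.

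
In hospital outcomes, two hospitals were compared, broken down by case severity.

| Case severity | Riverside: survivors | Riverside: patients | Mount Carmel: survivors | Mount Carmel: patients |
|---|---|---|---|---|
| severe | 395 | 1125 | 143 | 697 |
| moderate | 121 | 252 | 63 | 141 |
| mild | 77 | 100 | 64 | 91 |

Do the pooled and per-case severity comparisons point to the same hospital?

Severe: Riverside 395/1125 = 35.1%, Mount Carmel 143/697 = 20.5% → Riverside
Moderate: Riverside 121/252 = 48.0%, Mount Carmel 63/141 = 44.7% → Riverside
Mild: Riverside 77/100 = 77.0%, Mount Carmel 64/91 = 70.3% → Riverside
Overall: Riverside 593/1477 = 40.1%, Mount Carmel 270/929 = 29.1% → Riverside
Riverside wins overall and in every case group — no reversal.

Yes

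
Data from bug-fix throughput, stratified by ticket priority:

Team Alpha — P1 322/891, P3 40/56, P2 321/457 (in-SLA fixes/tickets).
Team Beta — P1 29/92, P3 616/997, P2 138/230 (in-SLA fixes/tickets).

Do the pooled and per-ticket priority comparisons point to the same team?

P1: Team Alpha 322/891 = 36.1%, Team Beta 29/92 = 31.5% → Team Alpha
P3: Team Alpha 40/56 = 71.4%, Team Beta 616/997 = 61.8% → Team Alpha
P2: Team Alpha 321/457 = 70.2%, Team Beta 138/230 = 60.0% → Team Alpha
Overall: Team Alpha 683/1404 = 48.6%, Team Beta 783/1319 = 59.4% → Team Beta
Team Alpha wins each ticket group but Team Beta wins overall — the comparison reverses. Team Alpha's tickets skew toward P1, which has a lower base rate.

No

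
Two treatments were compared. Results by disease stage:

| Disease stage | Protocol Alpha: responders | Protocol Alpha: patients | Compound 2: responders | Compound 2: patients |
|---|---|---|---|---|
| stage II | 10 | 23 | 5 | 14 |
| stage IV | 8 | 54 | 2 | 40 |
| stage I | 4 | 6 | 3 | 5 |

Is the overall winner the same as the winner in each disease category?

Stage II: Protocol Alpha 10/23 = 43.5%, Compound 2 5/14 = 35.7% → Protocol Alpha
Stage IV: Protocol Alpha 8/54 = 14.8%, Compound 2 2/40 = 5.0% → Protocol Alpha
Stage I: Protocol Alpha 4/6 = 66.7%, Compound 2 3/5 = 60.0% → Protocol Alpha
Overall: Protocol Alpha 22/83 = 26.5%, Compound 2 10/59 = 16.9% → Protocol Alpha
Protocol Alpha wins overall and in every disease group — no reversal.

Yes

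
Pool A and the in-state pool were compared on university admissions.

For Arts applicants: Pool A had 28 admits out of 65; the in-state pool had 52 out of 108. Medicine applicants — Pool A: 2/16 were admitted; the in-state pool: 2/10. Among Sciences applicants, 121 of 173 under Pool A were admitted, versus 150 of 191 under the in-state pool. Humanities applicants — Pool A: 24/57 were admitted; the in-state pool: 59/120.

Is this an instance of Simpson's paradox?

No

Arts: Pool A 28/65 = 43.1%, the in-state pool 52/108 = 48.1% → the in-state pool
Medicine: Pool A 2/16 = 12.5%, the in-state pool 2/10 = 20.0% → the in-state pool
Sciences: Pool A 121/173 = 69.9%, the in-state pool 150/191 = 78.5% → the in-state pool
Humanities: Pool A 24/57 = 42.1%, the in-state pool 59/120 = 49.2% → the in-state pool
Overall: Pool A 175/311 = 56.3%, the in-state pool 263/429 = 61.3% → the in-state pool
The in-state pool wins overall and in every department group — no reversal.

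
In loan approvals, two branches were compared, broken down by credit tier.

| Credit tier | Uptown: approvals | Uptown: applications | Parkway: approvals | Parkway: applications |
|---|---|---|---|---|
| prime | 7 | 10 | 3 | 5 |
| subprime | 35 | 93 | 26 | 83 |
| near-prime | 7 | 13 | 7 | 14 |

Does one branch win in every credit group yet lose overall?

Prime: Uptown 7/10 = 70.0%, Parkway 3/5 = 60.0% → Uptown
Subprime: Uptown 35/93 = 37.6%, Parkway 26/83 = 31.3% → Uptown
Near-prime: Uptown 7/13 = 53.8%, Parkway 7/14 = 50.0% → Uptown
Overall: Uptown 49/116 = 42.2%, Parkway 36/102 = 35.3% → Uptown
Uptown wins overall and in every credit group — no reversal.

No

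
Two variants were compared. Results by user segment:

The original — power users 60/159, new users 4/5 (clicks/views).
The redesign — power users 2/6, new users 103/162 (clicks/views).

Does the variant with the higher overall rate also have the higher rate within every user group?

Power users: the original 60/159 = 37.7%, the redesign 2/6 = 33.3% → the original
New users: the original 4/5 = 80.0%, the redesign 103/162 = 63.6% → the original
Overall: the original 64/164 = 39.0%, the redesign 105/168 = 62.5% → the redesign
The original wins each user group but the redesign wins overall — the comparison reverses. The original's views skew toward power users, which has a lower base rate.

No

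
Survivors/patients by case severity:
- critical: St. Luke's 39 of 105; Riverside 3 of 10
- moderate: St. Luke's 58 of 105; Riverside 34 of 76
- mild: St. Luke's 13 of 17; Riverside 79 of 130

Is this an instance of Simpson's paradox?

Yes

Critical: St. Luke's 39/105 = 37.1%, Riverside 3/10 = 30.0% → St. Luke's
Moderate: St. Luke's 58/105 = 55.2%, Riverside 34/76 = 44.7% → St. Luke's
Mild: St. Luke's 13/17 = 76.5%, Riverside 79/130 = 60.8% → St. Luke's
Overall: St. Luke's 110/227 = 48.5%, Riverside 116/216 = 53.7% → Riverside
St. Luke's wins each case group but Riverside wins overall — the comparison reverses. St. Luke's's patients skew toward critical, which has a lower base rate.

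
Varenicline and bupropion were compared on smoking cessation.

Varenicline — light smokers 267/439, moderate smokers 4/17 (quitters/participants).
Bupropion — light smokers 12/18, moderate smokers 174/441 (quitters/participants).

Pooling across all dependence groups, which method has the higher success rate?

Light smokers: varenicline 267/439 = 60.8%, bupropion 12/18 = 66.7% → bupropion
Moderate smokers: varenicline 4/17 = 23.5%, bupropion 174/441 = 39.5% → bupropion
Overall: varenicline 271/456 = 59.4%, bupropion 186/459 = 40.5% → varenicline
(Bupropion wins every dependence group but varenicline wins overall — bupropion's participants skew toward the low-rate moderate smokers group.)

varenicline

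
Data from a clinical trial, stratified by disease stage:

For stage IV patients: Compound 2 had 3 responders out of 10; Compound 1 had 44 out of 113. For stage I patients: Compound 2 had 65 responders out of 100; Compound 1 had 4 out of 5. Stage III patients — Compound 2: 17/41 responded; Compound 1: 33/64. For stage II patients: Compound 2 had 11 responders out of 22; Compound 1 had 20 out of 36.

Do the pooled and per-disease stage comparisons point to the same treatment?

Stage IV: Compound 2 3/10 = 30.0%, Compound 1 44/113 = 38.9% → Compound 1
Stage I: Compound 2 65/100 = 65.0%, Compound 1 4/5 = 80.0% → Compound 1
Stage III: Compound 2 17/41 = 41.5%, Compound 1 33/64 = 51.6% → Compound 1
Stage II: Compound 2 11/22 = 50.0%, Compound 1 20/36 = 55.6% → Compound 1
Overall: Compound 2 96/173 = 55.5%, Compound 1 101/218 = 46.3% → Compound 2
Compound 1 wins each disease group but Compound 2 wins overall — the comparison reverses. Compound 1's patients skew toward stage IV, which has a lower base rate.

No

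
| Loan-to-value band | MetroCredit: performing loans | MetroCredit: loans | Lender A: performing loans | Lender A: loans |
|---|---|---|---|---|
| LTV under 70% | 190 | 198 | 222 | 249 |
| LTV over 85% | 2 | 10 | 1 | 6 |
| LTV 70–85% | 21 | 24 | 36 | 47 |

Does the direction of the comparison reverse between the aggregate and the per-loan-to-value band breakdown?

LTV under 70%: MetroCredit 190/198 = 96.0%, Lender A 222/249 = 89.2% → MetroCredit
LTV over 85%: MetroCredit 2/10 = 20.0%, Lender A 1/6 = 16.7% → MetroCredit
LTV 70–85%: MetroCredit 21/24 = 87.5%, Lender A 36/47 = 76.6% → MetroCredit
Overall: MetroCredit 213/232 = 91.8%, Lender A 259/302 = 85.8% → MetroCredit
MetroCredit wins overall and in every loan-to-value group — no reversal.

No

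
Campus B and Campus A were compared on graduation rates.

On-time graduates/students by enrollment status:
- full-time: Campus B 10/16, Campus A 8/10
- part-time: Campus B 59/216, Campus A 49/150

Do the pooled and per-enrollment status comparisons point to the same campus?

Yes

Full-time: Campus B 10/16 = 62.5%, Campus A 8/10 = 80.0% → Campus A
Part-time: Campus B 59/216 = 27.3%, Campus A 49/150 = 32.7% → Campus A
Overall: Campus B 69/232 = 29.7%, Campus A 57/160 = 35.6% → Campus A
Campus A wins overall and in every enrollment group — no reversal.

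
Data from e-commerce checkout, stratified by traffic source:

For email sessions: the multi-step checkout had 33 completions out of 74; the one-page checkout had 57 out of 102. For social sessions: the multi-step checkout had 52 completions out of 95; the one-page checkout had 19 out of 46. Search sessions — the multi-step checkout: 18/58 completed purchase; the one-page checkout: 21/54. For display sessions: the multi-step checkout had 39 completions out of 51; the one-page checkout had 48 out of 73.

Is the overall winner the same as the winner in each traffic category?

No

Email: the multi-step checkout 33/74 = 44.6%, the one-page checkout 57/102 = 55.9% → the one-page checkout
Social: the multi-step checkout 52/95 = 54.7%, the one-page checkout 19/46 = 41.3% → the multi-step checkout
Search: the multi-step checkout 18/58 = 31.0%, the one-page checkout 21/54 = 38.9% → the one-page checkout
Display: the multi-step checkout 39/51 = 76.5%, the one-page checkout 48/73 = 65.8% → the multi-step checkout
Overall: the multi-step checkout 142/278 = 51.1%, the one-page checkout 145/275 = 52.7% → the one-page checkout
Neither sweeps: the multi-step checkout wins 2 of 4 groups, the one-page checkout wins 2. The one-page checkout wins overall but not every group — no Simpson reversal.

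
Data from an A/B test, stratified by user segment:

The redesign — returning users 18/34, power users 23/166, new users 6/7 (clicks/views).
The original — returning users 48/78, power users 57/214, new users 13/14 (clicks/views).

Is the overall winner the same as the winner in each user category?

Yes

Returning users: the redesign 18/34 = 52.9%, the original 48/78 = 61.5% → the original
Power users: the redesign 23/166 = 13.9%, the original 57/214 = 26.6% → the original
New users: the redesign 6/7 = 85.7%, the original 13/14 = 92.9% → the original
Overall: the redesign 47/207 = 22.7%, the original 118/306 = 38.6% → the original
The original wins overall and in every user group — no reversal.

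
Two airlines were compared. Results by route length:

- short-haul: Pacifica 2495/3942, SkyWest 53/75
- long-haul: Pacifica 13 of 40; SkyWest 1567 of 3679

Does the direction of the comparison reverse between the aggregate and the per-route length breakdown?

Yes

Short-haul: Pacifica 2495/3942 = 63.3%, SkyWest 53/75 = 70.7% → SkyWest
Long-haul: Pacifica 13/40 = 32.5%, SkyWest 1567/3679 = 42.6% → SkyWest
Overall: Pacifica 2508/3982 = 63.0%, SkyWest 1620/3754 = 43.2% → Pacifica
SkyWest wins each route group but Pacifica wins overall — the comparison reverses. SkyWest's flights skew toward long-haul, which has a lower base rate.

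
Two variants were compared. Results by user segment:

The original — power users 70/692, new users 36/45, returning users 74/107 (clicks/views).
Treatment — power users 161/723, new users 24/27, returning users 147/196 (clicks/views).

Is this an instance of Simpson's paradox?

No

Power users: the original 70/692 = 10.1%, Treatment 161/723 = 22.3% → Treatment
New users: the original 36/45 = 80.0%, Treatment 24/27 = 88.9% → Treatment
Returning users: the original 74/107 = 69.2%, Treatment 147/196 = 75.0% → Treatment
Overall: the original 180/844 = 21.3%, Treatment 332/946 = 35.1% → Treatment
Treatment wins overall and in every user group — no reversal.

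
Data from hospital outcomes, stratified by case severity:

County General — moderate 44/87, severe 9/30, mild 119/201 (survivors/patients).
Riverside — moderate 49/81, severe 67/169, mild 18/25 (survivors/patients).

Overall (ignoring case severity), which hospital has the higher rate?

Moderate: County General 44/87 = 50.6%, Riverside 49/81 = 60.5% → Riverside
Severe: County General 9/30 = 30.0%, Riverside 67/169 = 39.6% → Riverside
Mild: County General 119/201 = 59.2%, Riverside 18/25 = 72.0% → Riverside
Overall: County General 172/318 = 54.1%, Riverside 134/275 = 48.7% → County General
(Riverside wins every case group but County General wins overall — Riverside's patients skew toward the low-rate severe group.)

County General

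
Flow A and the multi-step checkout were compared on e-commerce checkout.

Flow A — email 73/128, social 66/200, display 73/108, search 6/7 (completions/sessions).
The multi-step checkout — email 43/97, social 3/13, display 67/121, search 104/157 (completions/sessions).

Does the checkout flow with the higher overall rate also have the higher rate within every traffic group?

Email: Flow A 73/128 = 57.0%, the multi-step checkout 43/97 = 44.3% → Flow A
Social: Flow A 66/200 = 33.0%, the multi-step checkout 3/13 = 23.1% → Flow A
Display: Flow A 73/108 = 67.6%, the multi-step checkout 67/121 = 55.4% → Flow A
Search: Flow A 6/7 = 85.7%, the multi-step checkout 104/157 = 66.2% → Flow A
Overall: Flow A 218/443 = 49.2%, the multi-step checkout 217/388 = 55.9% → the multi-step checkout
Flow A wins each traffic group but the multi-step checkout wins overall — the comparison reverses. Flow A's sessions skew toward social, which has a lower base rate.

No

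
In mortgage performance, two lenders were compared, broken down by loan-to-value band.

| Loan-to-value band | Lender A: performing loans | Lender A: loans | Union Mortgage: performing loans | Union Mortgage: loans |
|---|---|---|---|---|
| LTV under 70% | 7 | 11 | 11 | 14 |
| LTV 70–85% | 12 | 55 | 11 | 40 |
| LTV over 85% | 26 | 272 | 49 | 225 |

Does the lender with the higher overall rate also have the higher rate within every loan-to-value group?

Yes

LTV under 70%: Lender A 7/11 = 63.6%, Union Mortgage 11/14 = 78.6% → Union Mortgage
LTV 70–85%: Lender A 12/55 = 21.8%, Union Mortgage 11/40 = 27.5% → Union Mortgage
LTV over 85%: Lender A 26/272 = 9.6%, Union Mortgage 49/225 = 21.8% → Union Mortgage
Overall: Lender A 45/338 = 13.3%, Union Mortgage 71/279 = 25.4% → Union Mortgage
Union Mortgage wins overall and in every loan-to-value group — no reversal.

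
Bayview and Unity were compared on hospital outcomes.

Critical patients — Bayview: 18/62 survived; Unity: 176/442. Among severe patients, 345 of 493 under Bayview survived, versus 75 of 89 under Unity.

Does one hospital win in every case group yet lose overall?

Yes

Critical: Bayview 18/62 = 29.0%, Unity 176/442 = 39.8% → Unity
Severe: Bayview 345/493 = 70.0%, Unity 75/89 = 84.3% → Unity
Overall: Bayview 363/555 = 65.4%, Unity 251/531 = 47.3% → Bayview
Unity wins each case group but Bayview wins overall — the comparison reverses. Unity's patients skew toward critical, which has a lower base rate.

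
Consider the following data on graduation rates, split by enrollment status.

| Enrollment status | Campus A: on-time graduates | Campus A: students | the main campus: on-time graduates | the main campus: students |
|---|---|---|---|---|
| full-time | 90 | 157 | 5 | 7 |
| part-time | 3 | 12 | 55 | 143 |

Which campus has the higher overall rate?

Full-time: Campus A 90/157 = 57.3%, the main campus 5/7 = 71.4% → the main campus
Part-time: Campus A 3/12 = 25.0%, the main campus 55/143 = 38.5% → the main campus
Overall: Campus A 93/169 = 55.0%, the main campus 60/150 = 40.0% → Campus A
(The main campus wins every enrollment group but Campus A wins overall — the main campus's students skew toward the low-rate part-time group.)

Campus A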